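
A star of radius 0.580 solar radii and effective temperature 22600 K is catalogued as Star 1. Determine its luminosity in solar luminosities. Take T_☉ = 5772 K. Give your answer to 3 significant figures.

L/L_☉ = (R/R_☉)² (T/T_☉)⁴ = (0.580)² × (22600/5772)⁴
       = 0.3364 × (3.915)⁴ = 0.3364 × 235.0 = 79.07.

79.1 solar luminosities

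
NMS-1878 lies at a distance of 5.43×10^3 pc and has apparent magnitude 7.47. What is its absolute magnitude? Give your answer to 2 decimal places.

-6.20

M = m − 5 log₁₀(d/10 pc) = 7.47 − 5 log₁₀(5.43×10^3/10)
  = 7.47 − 5 × 2.735 = 7.47 − 13.67 = -6.20.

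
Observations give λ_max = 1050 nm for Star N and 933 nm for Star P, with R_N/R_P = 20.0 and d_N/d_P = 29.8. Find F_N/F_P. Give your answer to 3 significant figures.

0.281

Wien's law: T_N/T_P = λ_P/λ_N = 933/1050 = 0.8886.
L_N/L_P = (R_N/R_P)²(T_N/T_P)⁴ = (20.0)²(0.8886)⁴ = 249.4.
F_N/F_P = (L_N/L_P)/(d_N/d_P)² = 249.4/(29.8)² = 0.2808.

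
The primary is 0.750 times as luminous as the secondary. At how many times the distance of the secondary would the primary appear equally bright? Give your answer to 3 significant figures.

Equal flux requires L_p/d_p² = L_s/d_s², so d_p/d_s = √(L_p/L_s)
= √(0.750) = 0.8660.

0.866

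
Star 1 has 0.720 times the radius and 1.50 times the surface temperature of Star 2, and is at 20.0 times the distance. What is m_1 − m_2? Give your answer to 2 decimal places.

L_1/L_2 = (0.720)²(1.50)⁴ = 2.624.
F_1/F_2 = (L_1/L_2)/(d_1/d_2)² = 2.624/400.0 = 0.006561.
m_1 − m_2 = −2.5 log₁₀(0.006561) = 5.46.

5.46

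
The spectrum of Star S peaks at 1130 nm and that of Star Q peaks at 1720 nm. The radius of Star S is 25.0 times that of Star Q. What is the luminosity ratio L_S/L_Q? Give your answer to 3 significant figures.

3.35×10^3

Wien's law gives T ∝ 1/λ_max, so T_S/T_Q = λ_Q/λ_S = 1720/1130 = 1.522.
Then L ∝ R²T⁴ gives L_S/L_Q = (25.0)² × (1.522)⁴ = 625.0 × 5.368 = 3355.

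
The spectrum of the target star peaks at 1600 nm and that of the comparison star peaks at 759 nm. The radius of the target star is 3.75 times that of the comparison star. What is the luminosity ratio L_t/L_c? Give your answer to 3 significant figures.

Wien's law gives T ∝ 1/λ_max, so T_t/T_c = λ_c/λ_t = 759/1600 = 0.4744.
Then L ∝ R²T⁴ gives L_t/L_c = (3.75)² × (0.4744)⁴ = 14.06 × 0.05064 = 0.7121.

0.712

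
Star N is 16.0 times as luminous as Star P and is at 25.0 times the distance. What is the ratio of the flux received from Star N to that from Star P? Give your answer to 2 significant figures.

F = L/(4πd²), so F_N/F_P = (L_N/L_P) / (d_N/d_P)²
= 16.0 / (25.0)² = 16.0 / 625.0 = 0.02560.

0.026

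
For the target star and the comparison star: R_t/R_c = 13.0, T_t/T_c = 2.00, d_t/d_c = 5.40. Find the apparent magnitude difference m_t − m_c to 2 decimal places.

L_t/L_c = (13.0)²(2.00)⁴ = 2704.
F_t/F_c = (L_t/L_c)/(d_t/d_c)² = 2704/29.16 = 92.73.
m_t − m_c = −2.5 log₁₀(92.73) = -4.92.

-4.92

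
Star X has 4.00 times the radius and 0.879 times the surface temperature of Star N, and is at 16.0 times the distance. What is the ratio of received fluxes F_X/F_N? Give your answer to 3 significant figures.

0.0373

L_X/L_N = (R_X/R_N)²(T_X/T_N)⁴ = (4.00)² × (0.879)⁴ = 9.552.
F_X/F_N = (L_X/L_N)/(d_X/d_N)² = 9.552 / (16.0)² = 0.03731.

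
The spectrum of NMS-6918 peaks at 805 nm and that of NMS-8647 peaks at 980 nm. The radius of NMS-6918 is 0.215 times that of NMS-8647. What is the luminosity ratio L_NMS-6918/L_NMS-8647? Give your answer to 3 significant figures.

0.102

Wien's law gives T ∝ 1/λ_max, so T_NMS-6918/T_NMS-8647 = λ_NMS-8647/λ_NMS-6918 = 980/805 = 1.217.
Then L ∝ R²T⁴ gives L_NMS-6918/L_NMS-8647 = (0.215)² × (1.217)⁴ = 0.04622 × 2.196 = 0.1015.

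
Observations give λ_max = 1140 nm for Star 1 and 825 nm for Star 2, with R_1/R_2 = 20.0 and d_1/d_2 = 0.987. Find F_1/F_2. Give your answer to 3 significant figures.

113

Wien's law: T_1/T_2 = λ_2/λ_1 = 825/1140 = 0.7237.
L_1/L_2 = (R_1/R_2)²(T_1/T_2)⁴ = (20.0)²(0.7237)⁴ = 109.7.
F_1/F_2 = (L_1/L_2)/(d_1/d_2)² = 109.7/(0.987)² = 112.6.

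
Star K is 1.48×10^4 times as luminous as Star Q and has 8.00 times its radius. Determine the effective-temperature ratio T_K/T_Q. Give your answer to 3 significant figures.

L ∝ R²T⁴ gives T ∝ (L/R²)^(1/4), so
T_K/T_Q = (1.48×10^4 / 8.00²)^(1/4) = (231.2)^(1/4) = 3.900.

3.90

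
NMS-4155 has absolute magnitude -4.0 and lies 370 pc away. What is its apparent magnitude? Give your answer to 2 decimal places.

m = M + 5 log₁₀(d/10 pc) = -4.0 + 5 log₁₀(370/10)
  = -4.0 + 5 × 1.568 = -4.0 + 7.84 = 3.84.

3.84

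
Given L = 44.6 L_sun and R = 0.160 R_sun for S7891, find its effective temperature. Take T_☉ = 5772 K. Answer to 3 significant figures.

T/T_☉ = (L/L_☉)^(1/4) / (R/R_☉)^(1/2)
T = 5772 × (44.6)^(1/4) / √(0.160) = 5772 × 2.584 / 0.4000 = 3.729×10^4 K.

3.73×10^4 K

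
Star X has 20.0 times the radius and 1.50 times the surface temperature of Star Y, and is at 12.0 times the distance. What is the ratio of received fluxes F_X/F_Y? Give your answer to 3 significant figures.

L_X/L_Y = (R_X/R_Y)²(T_X/T_Y)⁴ = (20.0)² × (1.50)⁴ = 2025.
F_X/F_Y = (L_X/L_Y)/(d_X/d_Y)² = 2025 / (12.0)² = 14.06.

14.1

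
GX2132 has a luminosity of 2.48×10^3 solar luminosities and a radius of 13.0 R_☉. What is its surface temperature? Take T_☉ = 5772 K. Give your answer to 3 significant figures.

1.13×10^4 K

T/T_☉ = (L/L_☉)^(1/4) / (R/R_☉)^(1/2)
T = 5772 × (2.48×10^3)^(1/4) / √(13.0) = 5772 × 7.057 / 3.606 = 1.130×10^4 K.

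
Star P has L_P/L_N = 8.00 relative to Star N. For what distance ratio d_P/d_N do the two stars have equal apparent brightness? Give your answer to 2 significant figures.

Equal flux requires L_P/d_P² = L_N/d_N², so d_P/d_N = √(L_P/L_N)
= √(8.00) = 2.828.

2.8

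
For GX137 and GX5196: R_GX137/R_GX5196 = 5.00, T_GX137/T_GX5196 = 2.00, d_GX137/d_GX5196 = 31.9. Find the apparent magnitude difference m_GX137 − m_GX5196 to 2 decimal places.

1.01

L_GX137/L_GX5196 = (5.00)²(2.00)⁴ = 400.0.
F_GX137/F_GX5196 = (L_GX137/L_GX5196)/(d_GX137/d_GX5196)² = 400.0/1018 = 0.3931.
m_GX137 − m_GX5196 = −2.5 log₁₀(0.3931) = 1.01.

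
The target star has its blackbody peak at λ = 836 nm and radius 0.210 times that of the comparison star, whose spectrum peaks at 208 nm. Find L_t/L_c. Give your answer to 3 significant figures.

Wien's law gives T ∝ 1/λ_max, so T_t/T_c = λ_c/λ_t = 208/836 = 0.2488.
Then L ∝ R²T⁴ gives L_t/L_c = (0.210)² × (0.2488)⁴ = 0.04410 × 0.003832 = 1.690×10^-4.

1.69×10^-4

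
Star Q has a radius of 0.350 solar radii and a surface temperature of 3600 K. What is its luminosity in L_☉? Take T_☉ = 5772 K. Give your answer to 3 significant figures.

L/L_☉ = (R/R_☉)² (T/T_☉)⁴ = (0.350)² × (3600/5772)⁴
       = 0.1225 × (0.6237)⁴ = 0.1225 × 0.1513 = 0.01854.

0.0185 L_☉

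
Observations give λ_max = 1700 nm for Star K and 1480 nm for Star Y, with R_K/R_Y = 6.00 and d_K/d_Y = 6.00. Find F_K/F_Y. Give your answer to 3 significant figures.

Wien's law: T_K/T_Y = λ_Y/λ_K = 1480/1700 = 0.8706.
L_K/L_Y = (R_K/R_Y)²(T_K/T_Y)⁴ = (6.00)²(0.8706)⁴ = 20.68.
F_K/F_Y = (L_K/L_Y)/(d_K/d_Y)² = 20.68/(6.00)² = 0.5744.

0.574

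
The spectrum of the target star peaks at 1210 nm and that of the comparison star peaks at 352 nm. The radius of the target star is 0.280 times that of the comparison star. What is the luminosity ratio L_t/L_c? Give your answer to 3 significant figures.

Wien's law gives T ∝ 1/λ_max, so T_t/T_c = λ_c/λ_t = 352/1210 = 0.2909.
Then L ∝ R²T⁴ gives L_t/L_c = (0.280)² × (0.2909)⁴ = 0.07840 × 0.007162 = 5.615×10^-4.

5.61×10^-4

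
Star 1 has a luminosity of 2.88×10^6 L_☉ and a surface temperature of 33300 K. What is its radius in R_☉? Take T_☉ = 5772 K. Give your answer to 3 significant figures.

51.0 R_☉

R/R_☉ = √(L/L_☉) / (T/T_☉)² = √(2.88×10^6) / (5.769)²
       = 1697 / 33.28 = 50.99.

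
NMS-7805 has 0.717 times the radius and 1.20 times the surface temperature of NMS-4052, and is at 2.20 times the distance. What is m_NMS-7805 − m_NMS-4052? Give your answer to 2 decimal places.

L_NMS-7805/L_NMS-4052 = (0.717)²(1.20)⁴ = 1.066.
F_NMS-7805/F_NMS-4052 = (L_NMS-7805/L_NMS-4052)/(d_NMS-7805/d_NMS-4052)² = 1.066/4.840 = 0.2203.
m_NMS-7805 − m_NMS-4052 = −2.5 log₁₀(0.2203) = 1.64.

1.64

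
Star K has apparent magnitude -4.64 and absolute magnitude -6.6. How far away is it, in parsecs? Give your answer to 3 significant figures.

24.7 pc

m − M = 5 log₁₀(d/10 pc)
-4.64 − (-6.6) = 1.96 = 5 log₁₀(d/10)
d = 10 × 10^(1.96/5) = 10 × 10^0.392 = 24.66 pc.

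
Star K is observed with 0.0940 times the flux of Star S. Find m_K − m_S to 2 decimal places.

m_K − m_S = −2.5 log₁₀(F_K/F_S) = −2.5 log₁₀(0.0940) = −2.5 × (-1.027) = 2.567.

2.57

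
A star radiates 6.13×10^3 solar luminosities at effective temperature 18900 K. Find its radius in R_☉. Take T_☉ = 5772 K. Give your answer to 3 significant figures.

7.30 R_☉

R/R_☉ = √(L/L_☉) / (T/T_☉)² = √(6.13×10^3) / (3.274)²
       = 78.29 / 10.72 = 7.302.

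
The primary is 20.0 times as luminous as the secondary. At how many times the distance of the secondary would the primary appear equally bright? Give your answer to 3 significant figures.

4.47

Equal flux requires L_p/d_p² = L_s/d_s², so d_p/d_s = √(L_p/L_s)
= √(20.0) = 4.472.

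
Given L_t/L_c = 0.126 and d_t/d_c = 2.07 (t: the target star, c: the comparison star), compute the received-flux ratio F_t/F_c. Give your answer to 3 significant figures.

F = L/(4πd²), so F_t/F_c = (L_t/L_c) / (d_t/d_c)²
= 0.126 / (2.07)² = 0.126 / 4.285 = 0.02941.

0.0294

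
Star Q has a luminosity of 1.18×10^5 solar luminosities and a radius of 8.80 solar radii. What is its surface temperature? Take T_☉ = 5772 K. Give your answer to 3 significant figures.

T/T_☉ = (L/L_☉)^(1/4) / (R/R_☉)^(1/2)
T = 5772 × (1.18×10^5)^(1/4) / √(8.80) = 5772 × 18.53 / 2.966 = 3.606×10^4 K.

3.61×10^4 K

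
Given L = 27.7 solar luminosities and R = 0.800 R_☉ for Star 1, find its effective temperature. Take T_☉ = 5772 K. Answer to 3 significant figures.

1.48×10^4 K

T/T_☉ = (L/L_☉)^(1/4) / (R/R_☉)^(1/2)
T = 5772 × (27.7)^(1/4) / √(0.800) = 5772 × 2.294 / 0.8944 = 1.480×10^4 K.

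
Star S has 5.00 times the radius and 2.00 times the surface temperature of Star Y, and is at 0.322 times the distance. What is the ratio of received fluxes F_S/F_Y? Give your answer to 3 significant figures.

3.86×10^3

L_S/L_Y = (R_S/R_Y)²(T_S/T_Y)⁴ = (5.00)² × (2.00)⁴ = 400.0.
F_S/F_Y = (L_S/L_Y)/(d_S/d_Y)² = 400.0 / (0.322)² = 3858.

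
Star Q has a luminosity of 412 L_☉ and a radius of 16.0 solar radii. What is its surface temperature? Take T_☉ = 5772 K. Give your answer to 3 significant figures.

6.50×10^3 K

T/T_☉ = (L/L_☉)^(1/4) / (R/R_☉)^(1/2)
T = 5772 × (412)^(1/4) / √(16.0) = 5772 × 4.505 / 4.000 = 6501 K.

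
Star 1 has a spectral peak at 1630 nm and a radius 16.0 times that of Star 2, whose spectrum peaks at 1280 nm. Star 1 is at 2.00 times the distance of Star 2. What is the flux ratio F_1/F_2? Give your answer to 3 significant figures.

24.3

Wien's law: T_1/T_2 = λ_2/λ_1 = 1280/1630 = 0.7853.
L_1/L_2 = (R_1/R_2)²(T_1/T_2)⁴ = (16.0)²(0.7853)⁴ = 97.35.
F_1/F_2 = (L_1/L_2)/(d_1/d_2)² = 97.35/(2.00)² = 24.34.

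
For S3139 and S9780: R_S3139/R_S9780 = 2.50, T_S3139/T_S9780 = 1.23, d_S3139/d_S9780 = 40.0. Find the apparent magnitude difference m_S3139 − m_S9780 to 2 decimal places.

5.12

L_S3139/L_S9780 = (2.50)²(1.23)⁴ = 14.31.
F_S3139/F_S9780 = (L_S3139/L_S9780)/(d_S3139/d_S9780)² = 14.31/1600 = 0.008941.
m_S3139 − m_S9780 = −2.5 log₁₀(0.008941) = 5.12.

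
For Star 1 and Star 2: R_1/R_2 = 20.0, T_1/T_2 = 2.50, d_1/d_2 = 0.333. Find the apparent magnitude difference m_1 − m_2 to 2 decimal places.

-12.87

L_1/L_2 = (20.0)²(2.50)⁴ = 1.562×10^4.
F_1/F_2 = (L_1/L_2)/(d_1/d_2)² = 1.562×10^4/0.1109 = 1.409×10^5.
m_1 − m_2 = −2.5 log₁₀(1.409×10^5) = -12.87.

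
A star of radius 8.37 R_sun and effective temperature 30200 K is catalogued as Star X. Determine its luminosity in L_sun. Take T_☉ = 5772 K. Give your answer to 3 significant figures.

5.25×10^4 L_sun

L/L_☉ = (R/R_☉)² (T/T_☉)⁴ = (8.37)² × (30200/5772)⁴
       = 70.06 × (5.232)⁴ = 70.06 × 749.4 = 5.250×10^4.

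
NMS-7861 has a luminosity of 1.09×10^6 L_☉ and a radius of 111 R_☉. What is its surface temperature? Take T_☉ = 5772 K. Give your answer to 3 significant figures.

T/T_☉ = (L/L_☉)^(1/4) / (R/R_☉)^(1/2)
T = 5772 × (1.09×10^6)^(1/4) / √(111) = 5772 × 32.31 / 10.54 = 1.770×10^4 K.

1.77×10^4 K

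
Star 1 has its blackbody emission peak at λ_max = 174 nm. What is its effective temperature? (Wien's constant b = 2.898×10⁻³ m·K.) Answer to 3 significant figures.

1.67×10^4 K

T = b/λ_max = 2.898×10⁻³ / (174×10⁻⁹) = 1.666×10^4 K.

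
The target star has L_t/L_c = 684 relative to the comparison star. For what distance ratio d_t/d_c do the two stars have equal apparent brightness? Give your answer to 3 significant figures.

Equal flux requires L_t/d_t² = L_c/d_c², so d_t/d_c = √(L_t/L_c)
= √(684) = 26.15.

26.2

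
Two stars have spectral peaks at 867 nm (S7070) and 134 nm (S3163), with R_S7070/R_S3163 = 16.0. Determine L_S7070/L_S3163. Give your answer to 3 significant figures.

Wien's law gives T ∝ 1/λ_max, so T_S7070/T_S3163 = λ_S3163/λ_S7070 = 134/867 = 0.1546.
Then L ∝ R²T⁴ gives L_S7070/L_S3163 = (16.0)² × (0.1546)⁴ = 256.0 × 5.706×10^-4 = 0.1461.

0.146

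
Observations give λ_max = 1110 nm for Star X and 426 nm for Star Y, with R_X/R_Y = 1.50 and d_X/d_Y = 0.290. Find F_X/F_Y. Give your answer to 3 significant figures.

0.580

Wien's law: T_X/T_Y = λ_Y/λ_X = 426/1110 = 0.3838.
L_X/L_Y = (R_X/R_Y)²(T_X/T_Y)⁴ = (1.50)²(0.3838)⁴ = 0.04881.
F_X/F_Y = (L_X/L_Y)/(d_X/d_Y)² = 0.04881/(0.290)² = 0.5804.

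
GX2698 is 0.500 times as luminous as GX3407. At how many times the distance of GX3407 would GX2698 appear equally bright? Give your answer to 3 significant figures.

Equal flux requires L_GX2698/d_GX2698² = L_GX3407/d_GX3407², so d_GX2698/d_GX3407 = √(L_GX2698/L_GX3407)
= √(0.500) = 0.7071.

0.707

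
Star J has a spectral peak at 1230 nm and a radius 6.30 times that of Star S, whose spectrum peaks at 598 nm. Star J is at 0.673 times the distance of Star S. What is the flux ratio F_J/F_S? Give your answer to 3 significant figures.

Wien's law: T_J/T_S = λ_S/λ_J = 598/1230 = 0.4862.
L_J/L_S = (R_J/R_S)²(T_J/T_S)⁴ = (6.30)²(0.4862)⁴ = 2.218.
F_J/F_S = (L_J/L_S)/(d_J/d_S)² = 2.218/(0.673)² = 4.896.

4.90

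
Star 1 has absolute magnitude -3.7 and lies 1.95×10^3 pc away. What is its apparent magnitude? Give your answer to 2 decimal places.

m = M + 5 log₁₀(d/10 pc) = -3.7 + 5 log₁₀(1.95×10^3/10)
  = -3.7 + 5 × 2.290 = -3.7 + 11.45 = 7.75.

7.75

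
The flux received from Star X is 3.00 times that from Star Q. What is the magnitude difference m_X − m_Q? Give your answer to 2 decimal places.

-1.19

m_X − m_Q = −2.5 log₁₀(F_X/F_Q) = −2.5 log₁₀(3.00) = −2.5 × (0.477) = -1.193.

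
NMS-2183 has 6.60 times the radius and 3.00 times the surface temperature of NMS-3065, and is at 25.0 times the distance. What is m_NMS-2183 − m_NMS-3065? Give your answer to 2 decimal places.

-1.88

L_NMS-2183/L_NMS-3065 = (6.60)²(3.00)⁴ = 3528.
F_NMS-2183/F_NMS-3065 = (L_NMS-2183/L_NMS-3065)/(d_NMS-2183/d_NMS-3065)² = 3528/625.0 = 5.645.
m_NMS-2183 − m_NMS-3065 = −2.5 log₁₀(5.645) = -1.88.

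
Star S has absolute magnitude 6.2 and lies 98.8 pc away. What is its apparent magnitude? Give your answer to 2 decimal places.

m = M + 5 log₁₀(d/10 pc) = 6.2 + 5 log₁₀(98.8/10)
  = 6.2 + 5 × 0.995 = 6.2 + 4.97 = 11.17.

11.17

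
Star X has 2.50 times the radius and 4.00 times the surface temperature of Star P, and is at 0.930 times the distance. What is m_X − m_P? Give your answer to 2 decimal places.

-8.17

L_X/L_P = (2.50)²(4.00)⁴ = 1600.
F_X/F_P = (L_X/L_P)/(d_X/d_P)² = 1600/0.8649 = 1850.
m_X − m_P = −2.5 log₁₀(1850) = -8.17.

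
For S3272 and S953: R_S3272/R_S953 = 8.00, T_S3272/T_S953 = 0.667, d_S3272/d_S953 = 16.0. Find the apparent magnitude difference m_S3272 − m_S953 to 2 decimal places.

3.26

L_S3272/L_S953 = (8.00)²(0.667)⁴ = 12.67.
F_S3272/F_S953 = (L_S3272/L_S953)/(d_S3272/d_S953)² = 12.67/256.0 = 0.04948.
m_S3272 − m_S953 = −2.5 log₁₀(0.04948) = 3.26.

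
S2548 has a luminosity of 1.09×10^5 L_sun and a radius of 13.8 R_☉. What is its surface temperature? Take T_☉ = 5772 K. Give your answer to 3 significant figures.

2.82×10^4 K

T/T_☉ = (L/L_☉)^(1/4) / (R/R_☉)^(1/2)
T = 5772 × (1.09×10^5)^(1/4) / √(13.8) = 5772 × 18.17 / 3.715 = 2.823×10^4 K.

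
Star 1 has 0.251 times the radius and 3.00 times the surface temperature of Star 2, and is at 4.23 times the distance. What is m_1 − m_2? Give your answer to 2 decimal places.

1.36

L_1/L_2 = (0.251)²(3.00)⁴ = 5.103.
F_1/F_2 = (L_1/L_2)/(d_1/d_2)² = 5.103/17.89 = 0.2852.
m_1 − m_2 = −2.5 log₁₀(0.2852) = 1.36.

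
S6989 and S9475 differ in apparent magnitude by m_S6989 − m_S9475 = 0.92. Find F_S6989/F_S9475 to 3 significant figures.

0.429

F_S6989/F_S9475 = 10^(−(m_S6989 − m_S9475)/2.5) = 10^(-0.92/2.5) = 10^-0.368 = 0.4285.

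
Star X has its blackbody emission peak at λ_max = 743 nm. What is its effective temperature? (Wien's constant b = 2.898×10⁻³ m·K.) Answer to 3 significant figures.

3.90×10^3 K

T = b/λ_max = 2.898×10⁻³ / (743×10⁻⁹) = 3900 K.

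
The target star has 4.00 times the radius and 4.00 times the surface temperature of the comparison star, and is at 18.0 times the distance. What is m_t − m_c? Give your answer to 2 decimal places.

-2.75

L_t/L_c = (4.00)²(4.00)⁴ = 4096.
F_t/F_c = (L_t/L_c)/(d_t/d_c)² = 4096/324.0 = 12.64.
m_t − m_c = −2.5 log₁₀(12.64) = -2.75.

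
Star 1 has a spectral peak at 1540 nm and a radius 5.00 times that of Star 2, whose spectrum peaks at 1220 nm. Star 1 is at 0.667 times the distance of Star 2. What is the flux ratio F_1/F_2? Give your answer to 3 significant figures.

22.1

Wien's law: T_1/T_2 = λ_2/λ_1 = 1220/1540 = 0.7922.
L_1/L_2 = (R_1/R_2)²(T_1/T_2)⁴ = (5.00)²(0.7922)⁴ = 9.847.
F_1/F_2 = (L_1/L_2)/(d_1/d_2)² = 9.847/(0.667)² = 22.13.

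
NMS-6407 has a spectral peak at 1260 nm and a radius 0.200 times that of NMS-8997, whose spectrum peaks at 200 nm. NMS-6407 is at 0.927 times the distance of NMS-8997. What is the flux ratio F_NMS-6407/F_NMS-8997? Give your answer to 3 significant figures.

Wien's law: T_NMS-6407/T_NMS-8997 = λ_NMS-8997/λ_NMS-6407 = 200/1260 = 0.1587.
L_NMS-6407/L_NMS-8997 = (R_NMS-6407/R_NMS-8997)²(T_NMS-6407/T_NMS-8997)⁴ = (0.200)²(0.1587)⁴ = 2.539×10^-5.
F_NMS-6407/F_NMS-8997 = (L_NMS-6407/L_NMS-8997)/(d_NMS-6407/d_NMS-8997)² = 2.539×10^-5/(0.927)² = 2.955×10^-5.

2.95×10^-5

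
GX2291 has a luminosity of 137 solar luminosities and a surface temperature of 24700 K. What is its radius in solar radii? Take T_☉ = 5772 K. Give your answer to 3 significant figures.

0.639 solar radii

R/R_☉ = √(L/L_☉) / (T/T_☉)² = √(137) / (4.279)²
       = 11.70 / 18.31 = 0.6392.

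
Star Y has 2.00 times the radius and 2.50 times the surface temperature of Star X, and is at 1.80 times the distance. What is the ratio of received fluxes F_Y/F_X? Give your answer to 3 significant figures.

48.2

L_Y/L_X = (R_Y/R_X)²(T_Y/T_X)⁴ = (2.00)² × (2.50)⁴ = 156.2.
F_Y/F_X = (L_Y/L_X)/(d_Y/d_X)² = 156.2 / (1.80)² = 48.23.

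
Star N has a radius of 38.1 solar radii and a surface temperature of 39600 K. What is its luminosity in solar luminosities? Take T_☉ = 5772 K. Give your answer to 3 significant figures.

L/L_☉ = (R/R_☉)² (T/T_☉)⁴ = (38.1)² × (39600/5772)⁴
       = 1452 × (6.861)⁴ = 1452 × 2216 = 3.216×10^6.

3.22×10^6 solar luminosities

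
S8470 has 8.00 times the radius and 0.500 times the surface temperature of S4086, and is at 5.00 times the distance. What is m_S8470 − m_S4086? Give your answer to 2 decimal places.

1.99

L_S8470/L_S4086 = (8.00)²(0.500)⁴ = 4.000.
F_S8470/F_S4086 = (L_S8470/L_S4086)/(d_S8470/d_S4086)² = 4.000/25.00 = 0.1600.
m_S8470 − m_S4086 = −2.5 log₁₀(0.1600) = 1.99.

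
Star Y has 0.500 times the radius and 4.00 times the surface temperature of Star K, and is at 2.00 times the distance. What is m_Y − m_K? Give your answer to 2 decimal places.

L_Y/L_K = (0.500)²(4.00)⁴ = 64.00.
F_Y/F_K = (L_Y/L_K)/(d_Y/d_K)² = 64.00/4.000 = 16.00.
m_Y − m_K = −2.5 log₁₀(16.00) = -3.01.

-3.01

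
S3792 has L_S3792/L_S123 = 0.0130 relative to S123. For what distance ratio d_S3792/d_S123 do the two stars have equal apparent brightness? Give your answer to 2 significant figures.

Equal flux requires L_S3792/d_S3792² = L_S123/d_S123², so d_S3792/d_S123 = √(L_S3792/L_S123)
= √(0.0130) = 0.1140.

0.11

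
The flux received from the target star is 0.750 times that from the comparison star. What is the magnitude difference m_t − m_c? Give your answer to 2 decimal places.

0.31

m_t − m_c = −2.5 log₁₀(F_t/F_c) = −2.5 log₁₀(0.750) = −2.5 × (-0.125) = 0.312.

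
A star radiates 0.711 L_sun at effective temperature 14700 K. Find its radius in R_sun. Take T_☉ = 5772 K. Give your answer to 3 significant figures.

R/R_☉ = √(L/L_☉) / (T/T_☉)² = √(0.711) / (2.547)²
       = 0.8432 / 6.486 = 0.1300.

0.130 R_sun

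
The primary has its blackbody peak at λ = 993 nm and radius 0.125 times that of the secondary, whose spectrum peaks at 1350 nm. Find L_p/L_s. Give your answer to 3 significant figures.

0.0534

Wien's law gives T ∝ 1/λ_max, so T_p/T_s = λ_s/λ_p = 1350/993 = 1.360.
Then L ∝ R²T⁴ gives L_p/L_s = (0.125)² × (1.360)⁴ = 0.01562 × 3.416 = 0.05338.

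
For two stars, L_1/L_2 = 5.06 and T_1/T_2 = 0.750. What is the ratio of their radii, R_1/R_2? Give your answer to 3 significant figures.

L ∝ R²T⁴ gives R ∝ √L / T², so
R_1/R_2 = √(5.06) / (0.750)² = 2.249 / 0.5625 = 3.999.

4.00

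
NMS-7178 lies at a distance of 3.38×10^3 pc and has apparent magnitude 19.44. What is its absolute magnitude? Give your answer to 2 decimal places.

M = m − 5 log₁₀(d/10 pc) = 19.44 − 5 log₁₀(3.38×10^3/10)
  = 19.44 − 5 × 2.529 = 19.44 − 12.64 = 6.80.

6.80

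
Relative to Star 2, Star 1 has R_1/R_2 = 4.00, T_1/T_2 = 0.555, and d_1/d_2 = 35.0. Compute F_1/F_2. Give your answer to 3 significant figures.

0.00124

L_1/L_2 = (R_1/R_2)²(T_1/T_2)⁴ = (4.00)² × (0.555)⁴ = 1.518.
F_1/F_2 = (L_1/L_2)/(d_1/d_2)² = 1.518 / (35.0)² = 0.001239.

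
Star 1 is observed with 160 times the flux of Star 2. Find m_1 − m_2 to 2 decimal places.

-5.51

m_1 − m_2 = −2.5 log₁₀(F_1/F_2) = −2.5 log₁₀(160) = −2.5 × (2.204) = -5.510.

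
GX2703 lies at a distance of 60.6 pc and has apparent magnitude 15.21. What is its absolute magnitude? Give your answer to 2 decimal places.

11.30

M = m − 5 log₁₀(d/10 pc) = 15.21 − 5 log₁₀(60.6/10)
  = 15.21 − 5 × 0.782 = 15.21 − 3.91 = 11.30.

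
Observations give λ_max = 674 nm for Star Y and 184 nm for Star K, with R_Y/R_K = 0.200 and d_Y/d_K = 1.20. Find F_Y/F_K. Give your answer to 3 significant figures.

Wien's law: T_Y/T_K = λ_K/λ_Y = 184/674 = 0.2730.
L_Y/L_K = (R_Y/R_K)²(T_Y/T_K)⁴ = (0.200)²(0.2730)⁴ = 2.222×10^-4.
F_Y/F_K = (L_Y/L_K)/(d_Y/d_K)² = 2.222×10^-4/(1.20)² = 1.543×10^-4.

1.54×10^-4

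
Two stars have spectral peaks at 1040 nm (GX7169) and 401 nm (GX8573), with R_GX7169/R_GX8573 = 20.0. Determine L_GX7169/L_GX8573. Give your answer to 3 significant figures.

Wien's law gives T ∝ 1/λ_max, so T_GX7169/T_GX8573 = λ_GX8573/λ_GX7169 = 401/1040 = 0.3856.
Then L ∝ R²T⁴ gives L_GX7169/L_GX8573 = (20.0)² × (0.3856)⁴ = 400.0 × 0.02210 = 8.841.

8.84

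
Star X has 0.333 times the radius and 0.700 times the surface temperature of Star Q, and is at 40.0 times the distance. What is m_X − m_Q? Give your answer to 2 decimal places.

L_X/L_Q = (0.333)²(0.700)⁴ = 0.02662.
F_X/F_Q = (L_X/L_Q)/(d_X/d_Q)² = 0.02662/1600 = 1.664×10^-5.
m_X − m_Q = −2.5 log₁₀(1.664×10^-5) = 11.95.

11.95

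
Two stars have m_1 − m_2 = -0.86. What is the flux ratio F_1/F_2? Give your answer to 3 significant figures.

2.21

F_1/F_2 = 10^(−(m_1 − m_2)/2.5) = 10^(0.86/2.5) = 10^0.344 = 2.208.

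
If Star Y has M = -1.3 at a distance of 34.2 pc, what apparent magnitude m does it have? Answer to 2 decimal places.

m = M + 5 log₁₀(d/10 pc) = -1.3 + 5 log₁₀(34.2/10)
  = -1.3 + 5 × 0.534 = -1.3 + 2.67 = 1.37.

1.37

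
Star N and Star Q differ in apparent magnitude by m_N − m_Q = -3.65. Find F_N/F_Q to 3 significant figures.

F_N/F_Q = 10^(−(m_N − m_Q)/2.5) = 10^(3.65/2.5) = 10^1.460 = 28.84.

28.8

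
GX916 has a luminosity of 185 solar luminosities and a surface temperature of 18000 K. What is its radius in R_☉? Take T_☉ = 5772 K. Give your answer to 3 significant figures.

1.40 R_☉

R/R_☉ = √(L/L_☉) / (T/T_☉)² = √(185) / (3.119)²
       = 13.60 / 9.725 = 1.399.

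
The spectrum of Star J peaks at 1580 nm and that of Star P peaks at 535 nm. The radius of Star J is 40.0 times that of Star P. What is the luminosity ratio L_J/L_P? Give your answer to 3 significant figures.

21.0

Wien's law gives T ∝ 1/λ_max, so T_J/T_P = λ_P/λ_J = 535/1580 = 0.3386.
Then L ∝ R²T⁴ gives L_J/L_P = (40.0)² × (0.3386)⁴ = 1600 × 0.01315 = 21.03.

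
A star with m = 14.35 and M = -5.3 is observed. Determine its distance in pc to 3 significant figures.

m − M = 5 log₁₀(d/10 pc)
14.35 − (-5.3) = 19.65 = 5 log₁₀(d/10)
d = 10 × 10^(19.65/5) = 10 × 10^3.930 = 8.511×10^4 pc.

8.51×10^4 pc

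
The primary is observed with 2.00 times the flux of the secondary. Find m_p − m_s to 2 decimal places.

-0.75

m_p − m_s = −2.5 log₁₀(F_p/F_s) = −2.5 log₁₀(2.00) = −2.5 × (0.301) = -0.753.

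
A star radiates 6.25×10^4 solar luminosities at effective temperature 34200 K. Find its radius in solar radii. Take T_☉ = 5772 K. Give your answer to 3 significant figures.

7.12 solar radii

R/R_☉ = √(L/L_☉) / (T/T_☉)² = √(6.25×10^4) / (5.925)²
       = 250.0 / 35.11 = 7.121.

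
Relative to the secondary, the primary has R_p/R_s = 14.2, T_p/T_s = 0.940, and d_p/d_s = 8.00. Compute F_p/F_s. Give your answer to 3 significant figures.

L_p/L_s = (R_p/R_s)²(T_p/T_s)⁴ = (14.2)² × (0.940)⁴ = 157.4.
F_p/F_s = (L_p/L_s)/(d_p/d_s)² = 157.4 / (8.00)² = 2.460.

2.46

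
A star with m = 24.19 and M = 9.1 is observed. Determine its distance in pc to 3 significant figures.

m − M = 5 log₁₀(d/10 pc)
24.19 − (9.1) = 15.09 = 5 log₁₀(d/10)
d = 10 × 10^(15.09/5) = 10 × 10^3.018 = 1.042×10^4 pc.

1.04×10^4 pc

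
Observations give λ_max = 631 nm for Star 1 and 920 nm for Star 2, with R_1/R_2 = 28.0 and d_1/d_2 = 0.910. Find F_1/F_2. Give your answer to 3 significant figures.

Wien's law: T_1/T_2 = λ_2/λ_1 = 920/631 = 1.458.
L_1/L_2 = (R_1/R_2)²(T_1/T_2)⁴ = (28.0)²(1.458)⁴ = 3543.
F_1/F_2 = (L_1/L_2)/(d_1/d_2)² = 3543/(0.910)² = 4278.

4.28×10^3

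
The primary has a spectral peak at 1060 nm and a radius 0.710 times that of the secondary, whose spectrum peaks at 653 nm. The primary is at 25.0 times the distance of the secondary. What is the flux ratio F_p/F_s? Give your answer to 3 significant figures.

Wien's law: T_p/T_s = λ_s/λ_p = 653/1060 = 0.6160.
L_p/L_s = (R_p/R_s)²(T_p/T_s)⁴ = (0.710)²(0.6160)⁴ = 0.07260.
F_p/F_s = (L_p/L_s)/(d_p/d_s)² = 0.07260/(25.0)² = 1.162×10^-4.

1.16×10^-4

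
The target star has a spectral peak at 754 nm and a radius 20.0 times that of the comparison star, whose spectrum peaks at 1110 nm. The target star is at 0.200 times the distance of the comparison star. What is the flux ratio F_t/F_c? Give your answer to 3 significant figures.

4.70×10^4

Wien's law: T_t/T_c = λ_c/λ_t = 1110/754 = 1.472.
L_t/L_c = (R_t/R_c)²(T_t/T_c)⁴ = (20.0)²(1.472)⁴ = 1879.
F_t/F_c = (L_t/L_c)/(d_t/d_c)² = 1879/(0.200)² = 4.697×10^4.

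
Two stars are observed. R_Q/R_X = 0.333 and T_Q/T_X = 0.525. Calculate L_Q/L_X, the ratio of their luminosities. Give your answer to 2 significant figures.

From the Stefan–Boltzmann law, L ∝ R²T⁴, so
L_Q/L_X = (R_Q/R_X)² (T_Q/T_X)⁴ = (0.333)² × (0.525)⁴ = 0.1109 × 0.07597 = 0.008424.

0.0084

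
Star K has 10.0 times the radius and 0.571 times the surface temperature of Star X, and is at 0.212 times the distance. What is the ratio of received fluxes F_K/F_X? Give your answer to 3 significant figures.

237

L_K/L_X = (R_K/R_X)²(T_K/T_X)⁴ = (10.0)² × (0.571)⁴ = 10.63.
F_K/F_X = (L_K/L_X)/(d_K/d_X)² = 10.63 / (0.212)² = 236.5.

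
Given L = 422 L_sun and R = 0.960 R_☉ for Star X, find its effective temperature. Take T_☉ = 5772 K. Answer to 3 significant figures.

2.67×10^4 K

T/T_☉ = (L/L_☉)^(1/4) / (R/R_☉)^(1/2)
T = 5772 × (422)^(1/4) / √(0.960) = 5772 × 4.532 / 0.9798 = 2.670×10^4 K.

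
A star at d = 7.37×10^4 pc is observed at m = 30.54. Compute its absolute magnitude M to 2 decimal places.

11.20

M = m − 5 log₁₀(d/10 pc) = 30.54 − 5 log₁₀(7.37×10^4/10)
  = 30.54 − 5 × 3.867 = 30.54 − 19.34 = 11.20.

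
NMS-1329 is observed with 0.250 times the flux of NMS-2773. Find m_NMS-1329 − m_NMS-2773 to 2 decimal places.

1.51

m_NMS-1329 − m_NMS-2773 = −2.5 log₁₀(F_NMS-1329/F_NMS-2773) = −2.5 log₁₀(0.250) = −2.5 × (-0.602) = 1.505.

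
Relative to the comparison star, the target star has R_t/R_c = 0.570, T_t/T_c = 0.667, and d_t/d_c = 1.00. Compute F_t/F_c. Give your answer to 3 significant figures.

0.0643

L_t/L_c = (R_t/R_c)²(T_t/T_c)⁴ = (0.570)² × (0.667)⁴ = 0.06431.
F_t/F_c = (L_t/L_c)/(d_t/d_c)² = 0.06431 / (1.00)² = 0.06431.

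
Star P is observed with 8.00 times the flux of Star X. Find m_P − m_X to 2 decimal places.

-2.26

m_P − m_X = −2.5 log₁₀(F_P/F_X) = −2.5 log₁₀(8.00) = −2.5 × (0.903) = -2.258.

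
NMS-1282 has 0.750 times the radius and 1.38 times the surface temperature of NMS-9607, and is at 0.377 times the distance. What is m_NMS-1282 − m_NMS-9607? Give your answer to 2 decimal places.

L_NMS-1282/L_NMS-9607 = (0.750)²(1.38)⁴ = 2.040.
F_NMS-1282/F_NMS-9607 = (L_NMS-1282/L_NMS-9607)/(d_NMS-1282/d_NMS-9607)² = 2.040/0.1421 = 14.35.
m_NMS-1282 − m_NMS-9607 = −2.5 log₁₀(14.35) = -2.89.

-2.89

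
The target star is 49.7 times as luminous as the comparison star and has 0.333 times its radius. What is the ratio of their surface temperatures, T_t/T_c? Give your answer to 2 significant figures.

4.6

L ∝ R²T⁴ gives T ∝ (L/R²)^(1/4), so
T_t/T_c = (49.7 / 0.333²)^(1/4) = (448.2)^(1/4) = 4.601.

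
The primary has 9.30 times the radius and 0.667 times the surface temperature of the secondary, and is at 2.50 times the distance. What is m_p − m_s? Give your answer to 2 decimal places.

L_p/L_s = (9.30)²(0.667)⁴ = 17.12.
F_p/F_s = (L_p/L_s)/(d_p/d_s)² = 17.12/6.250 = 2.739.
m_p − m_s = −2.5 log₁₀(2.739) = -1.09.

-1.09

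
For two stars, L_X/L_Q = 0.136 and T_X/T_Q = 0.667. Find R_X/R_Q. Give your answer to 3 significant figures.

0.829

L ∝ R²T⁴ gives R ∝ √L / T², so
R_X/R_Q = √(0.136) / (0.667)² = 0.3688 / 0.4449 = 0.8289.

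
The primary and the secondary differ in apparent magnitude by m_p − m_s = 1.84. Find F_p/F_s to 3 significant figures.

F_p/F_s = 10^(−(m_p − m_s)/2.5) = 10^(-1.84/2.5) = 10^-0.736 = 0.1837.

0.184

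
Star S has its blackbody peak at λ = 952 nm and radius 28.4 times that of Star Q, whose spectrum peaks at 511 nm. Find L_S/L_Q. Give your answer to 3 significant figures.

Wien's law gives T ∝ 1/λ_max, so T_S/T_Q = λ_Q/λ_S = 511/952 = 0.5368.
Then L ∝ R²T⁴ gives L_S/L_Q = (28.4)² × (0.5368)⁴ = 806.6 × 0.08301 = 66.95.

67.0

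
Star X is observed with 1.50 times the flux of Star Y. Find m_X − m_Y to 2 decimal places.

-0.44

m_X − m_Y = −2.5 log₁₀(F_X/F_Y) = −2.5 log₁₀(1.50) = −2.5 × (0.176) = -0.440.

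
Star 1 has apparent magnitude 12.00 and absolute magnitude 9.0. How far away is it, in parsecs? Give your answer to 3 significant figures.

m − M = 5 log₁₀(d/10 pc)
12.00 − (9.0) = 3.00 = 5 log₁₀(d/10)
d = 10 × 10^(3.00/5) = 10 × 10^0.600 = 39.81 pc.

39.8 pc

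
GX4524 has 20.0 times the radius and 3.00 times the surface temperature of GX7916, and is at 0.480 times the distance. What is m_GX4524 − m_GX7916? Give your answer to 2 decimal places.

-12.87

L_GX4524/L_GX7916 = (20.0)²(3.00)⁴ = 3.240×10^4.
F_GX4524/F_GX7916 = (L_GX4524/L_GX7916)/(d_GX4524/d_GX7916)² = 3.240×10^4/0.2304 = 1.406×10^5.
m_GX4524 − m_GX7916 = −2.5 log₁₀(1.406×10^5) = -12.87.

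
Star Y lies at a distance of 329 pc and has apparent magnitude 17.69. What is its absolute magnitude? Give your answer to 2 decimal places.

M = m − 5 log₁₀(d/10 pc) = 17.69 − 5 log₁₀(329/10)
  = 17.69 − 5 × 1.517 = 17.69 − 7.59 = 10.10.

10.10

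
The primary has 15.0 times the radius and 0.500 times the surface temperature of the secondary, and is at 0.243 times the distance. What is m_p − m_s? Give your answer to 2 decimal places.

-5.94

L_p/L_s = (15.0)²(0.500)⁴ = 14.06.
F_p/F_s = (L_p/L_s)/(d_p/d_s)² = 14.06/0.05905 = 238.1.
m_p − m_s = −2.5 log₁₀(238.1) = -5.94.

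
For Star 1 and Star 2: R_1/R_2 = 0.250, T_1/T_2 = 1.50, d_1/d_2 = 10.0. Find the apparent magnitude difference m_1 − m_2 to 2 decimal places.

L_1/L_2 = (0.250)²(1.50)⁴ = 0.3164.
F_1/F_2 = (L_1/L_2)/(d_1/d_2)² = 0.3164/100.0 = 0.003164.
m_1 − m_2 = −2.5 log₁₀(0.003164) = 6.25.

6.25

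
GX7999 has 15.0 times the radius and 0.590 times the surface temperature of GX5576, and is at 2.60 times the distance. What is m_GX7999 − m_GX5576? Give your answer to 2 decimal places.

L_GX7999/L_GX5576 = (15.0)²(0.590)⁴ = 27.26.
F_GX7999/F_GX5576 = (L_GX7999/L_GX5576)/(d_GX7999/d_GX5576)² = 27.26/6.760 = 4.033.
m_GX7999 − m_GX5576 = −2.5 log₁₀(4.033) = -1.51.

-1.51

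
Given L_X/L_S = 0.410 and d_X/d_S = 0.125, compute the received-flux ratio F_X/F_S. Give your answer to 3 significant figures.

26.2

F = L/(4πd²), so F_X/F_S = (L_X/L_S) / (d_X/d_S)²
= 0.410 / (0.125)² = 0.410 / 0.01562 = 26.24.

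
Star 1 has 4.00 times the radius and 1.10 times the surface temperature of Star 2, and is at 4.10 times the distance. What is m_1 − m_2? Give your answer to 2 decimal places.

-0.36

L_1/L_2 = (4.00)²(1.10)⁴ = 23.43.
F_1/F_2 = (L_1/L_2)/(d_1/d_2)² = 23.43/16.81 = 1.394.
m_1 − m_2 = −2.5 log₁₀(1.394) = -0.36.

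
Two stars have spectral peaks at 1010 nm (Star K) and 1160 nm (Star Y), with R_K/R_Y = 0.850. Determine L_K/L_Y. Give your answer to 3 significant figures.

Wien's law gives T ∝ 1/λ_max, so T_K/T_Y = λ_Y/λ_K = 1160/1010 = 1.149.
Then L ∝ R²T⁴ gives L_K/L_Y = (0.850)² × (1.149)⁴ = 0.7225 × 1.740 = 1.257.

1.26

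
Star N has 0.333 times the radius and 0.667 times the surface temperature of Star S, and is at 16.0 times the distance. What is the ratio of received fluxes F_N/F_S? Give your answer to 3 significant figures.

8.57×10^-5

L_N/L_S = (R_N/R_S)²(T_N/T_S)⁴ = (0.333)² × (0.667)⁴ = 0.02195.
F_N/F_S = (L_N/L_S)/(d_N/d_S)² = 0.02195 / (16.0)² = 8.573×10^-5.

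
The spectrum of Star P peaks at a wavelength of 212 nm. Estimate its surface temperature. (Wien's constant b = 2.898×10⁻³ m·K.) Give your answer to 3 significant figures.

T = b/λ_max = 2.898×10⁻³ / (212×10⁻⁹) = 1.367×10^4 K.

1.37×10^4 K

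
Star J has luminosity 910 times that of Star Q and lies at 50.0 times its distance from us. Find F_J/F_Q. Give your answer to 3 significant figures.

F = L/(4πd²), so F_J/F_Q = (L_J/L_Q) / (d_J/d_Q)²
= 910 / (50.0)² = 910 / 2500 = 0.3640.

0.364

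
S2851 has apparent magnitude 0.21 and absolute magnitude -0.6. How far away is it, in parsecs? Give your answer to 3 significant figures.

14.5 pc

m − M = 5 log₁₀(d/10 pc)
0.21 − (-0.6) = 0.81 = 5 log₁₀(d/10)
d = 10 × 10^(0.81/5) = 10 × 10^0.162 = 14.52 pc.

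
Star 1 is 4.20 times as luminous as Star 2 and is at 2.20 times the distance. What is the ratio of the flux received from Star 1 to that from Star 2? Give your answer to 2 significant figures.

F = L/(4πd²), so F_1/F_2 = (L_1/L_2) / (d_1/d_2)²
= 4.20 / (2.20)² = 4.20 / 4.840 = 0.8678.

0.87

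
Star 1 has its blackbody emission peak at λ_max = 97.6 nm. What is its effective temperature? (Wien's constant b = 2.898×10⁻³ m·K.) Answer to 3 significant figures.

2.97×10^4 K

T = b/λ_max = 2.898×10⁻³ / (97.6×10⁻⁹) = 2.969×10^4 K.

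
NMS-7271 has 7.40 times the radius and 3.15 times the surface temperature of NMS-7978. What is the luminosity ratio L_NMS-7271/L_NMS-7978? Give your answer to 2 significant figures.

5.4×10^3

From the Stefan–Boltzmann law, L ∝ R²T⁴, so
L_NMS-7271/L_NMS-7978 = (R_NMS-7271/R_NMS-7978)² (T_NMS-7271/T_NMS-7978)⁴ = (7.40)² × (3.15)⁴ = 54.76 × 98.46 = 5391.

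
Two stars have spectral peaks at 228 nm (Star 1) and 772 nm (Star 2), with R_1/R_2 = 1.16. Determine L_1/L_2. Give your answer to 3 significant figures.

177

Wien's law gives T ∝ 1/λ_max, so T_1/T_2 = λ_2/λ_1 = 772/228 = 3.386.
Then L ∝ R²T⁴ gives L_1/L_2 = (1.16)² × (3.386)⁴ = 1.346 × 131.4 = 176.9.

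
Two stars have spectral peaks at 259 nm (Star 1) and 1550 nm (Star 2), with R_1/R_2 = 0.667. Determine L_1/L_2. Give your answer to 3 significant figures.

571

Wien's law gives T ∝ 1/λ_max, so T_1/T_2 = λ_2/λ_1 = 1550/259 = 5.985.
Then L ∝ R²T⁴ gives L_1/L_2 = (0.667)² × (5.985)⁴ = 0.4449 × 1283 = 570.7.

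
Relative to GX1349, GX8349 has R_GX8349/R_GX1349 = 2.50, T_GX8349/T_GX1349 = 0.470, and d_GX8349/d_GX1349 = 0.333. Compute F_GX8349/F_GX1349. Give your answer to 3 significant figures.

2.75

L_GX8349/L_GX1349 = (R_GX8349/R_GX1349)²(T_GX8349/T_GX1349)⁴ = (2.50)² × (0.470)⁴ = 0.3050.
F_GX8349/F_GX1349 = (L_GX8349/L_GX1349)/(d_GX8349/d_GX1349)² = 0.3050 / (0.333)² = 2.750.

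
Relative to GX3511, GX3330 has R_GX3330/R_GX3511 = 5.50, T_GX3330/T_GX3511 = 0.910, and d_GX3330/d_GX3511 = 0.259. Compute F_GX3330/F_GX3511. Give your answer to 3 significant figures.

L_GX3330/L_GX3511 = (R_GX3330/R_GX3511)²(T_GX3330/T_GX3511)⁴ = (5.50)² × (0.910)⁴ = 20.74.
F_GX3330/F_GX3511 = (L_GX3330/L_GX3511)/(d_GX3330/d_GX3511)² = 20.74 / (0.259)² = 309.2.

309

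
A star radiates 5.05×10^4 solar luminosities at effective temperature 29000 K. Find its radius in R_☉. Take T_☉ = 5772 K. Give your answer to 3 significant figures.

8.90 R_☉

R/R_☉ = √(L/L_☉) / (T/T_☉)² = √(5.05×10^4) / (5.024)²
       = 224.7 / 25.24 = 8.902.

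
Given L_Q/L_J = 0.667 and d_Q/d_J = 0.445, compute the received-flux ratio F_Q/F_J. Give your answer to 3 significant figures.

3.37

F = L/(4πd²), so F_Q/F_J = (L_Q/L_J) / (d_Q/d_J)²
= 0.667 / (0.445)² = 0.667 / 0.1980 = 3.368.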